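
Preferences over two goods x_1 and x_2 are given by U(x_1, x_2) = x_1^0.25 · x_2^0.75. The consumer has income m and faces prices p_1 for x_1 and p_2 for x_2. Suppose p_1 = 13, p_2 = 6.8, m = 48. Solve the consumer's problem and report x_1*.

x_1* = 0.9231

Demand: x_1*(p_1,p_2,m) = 0.25·m/p_1 and x_2* = 0.75·m/p_2.
At p_1=13, p_2=6.8, m=48: x_1* = 0.25·48/13 = 0.9231.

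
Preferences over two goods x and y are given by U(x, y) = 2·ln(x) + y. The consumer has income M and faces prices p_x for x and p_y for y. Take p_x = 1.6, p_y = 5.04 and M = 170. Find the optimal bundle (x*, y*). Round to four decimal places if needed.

x* = 6.3, y* = 31.7302

Set MRS = p_x/p_y: (2/x)/1 = p_x/p_y.
So x*(p_x,p_y) = 2·p_y/p_x, independent of income; and y* = (M − 2·p_y)/p_y.
At the given prices: x* = 2·5.04/1.6 = 6.3, and y* = 31.7302.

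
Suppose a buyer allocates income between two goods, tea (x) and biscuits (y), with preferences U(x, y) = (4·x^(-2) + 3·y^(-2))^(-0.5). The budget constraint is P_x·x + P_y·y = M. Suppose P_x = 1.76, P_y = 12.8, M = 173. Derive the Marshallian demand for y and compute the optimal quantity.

From the CES first-order condition, (4/3)·(y/x)^(3) = P_x/P_y.
Solve for the ratio: y/x = [(3/4)·P_x/P_y]^(1/3).
With the ratio pinned down, the budget gives x* = M/(P_x + P_y·(y/x)) and y* = (y/x)·x*.
Numerically y/x = 0.468944, so x* = 173/(1.76 + 12.8·0.468944) = 22.2867 and y* = 0.468944·22.2867 = 10.4512.

y* = 10.4512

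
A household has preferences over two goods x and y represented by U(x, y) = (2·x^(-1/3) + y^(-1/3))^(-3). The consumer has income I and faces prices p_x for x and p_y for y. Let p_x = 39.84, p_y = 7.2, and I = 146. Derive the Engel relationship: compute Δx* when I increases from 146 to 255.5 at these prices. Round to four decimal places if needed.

Δx* = 1.9806

MU_x ∝ 2·x^(-4/3), MU_y ∝ y^(-4/3), so MRS = 2·(y/x)^(4/3) = p_x/p_y.
Solve for the ratio: y/x = [(1/2)·p_x/p_y]^(0.75).
Substitute y = (y/x)·x into the budget: x* = I/(p_x + p_y·(y/x)).
Numerically y/x = 2.145199, so x* = 146/(39.84 + 7.2·2.145199) = 2.6408.
At I' = 255.5: x* = 4.6215. Change: 4.6215 − 2.6408 = 1.9806.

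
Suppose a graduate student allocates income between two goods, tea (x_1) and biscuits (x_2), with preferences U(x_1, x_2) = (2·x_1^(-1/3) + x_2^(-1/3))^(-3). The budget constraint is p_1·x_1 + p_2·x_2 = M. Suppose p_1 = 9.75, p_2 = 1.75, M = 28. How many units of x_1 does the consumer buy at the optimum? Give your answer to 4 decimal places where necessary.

Substitute x_2 = (x_2/x_1)·x_1 into the budget: x_1* = M/(p_1 + p_2·(x_2/x_1)).
Numerically x_2/x_1 = 2.156266, so x_1* = 28/(9.75 + 1.75·2.156266) = 2.0705.

x_1* = 2.0705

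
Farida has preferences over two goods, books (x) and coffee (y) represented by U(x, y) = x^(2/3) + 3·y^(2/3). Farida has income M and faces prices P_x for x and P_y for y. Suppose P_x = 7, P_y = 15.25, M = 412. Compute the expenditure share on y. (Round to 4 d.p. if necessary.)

share on y = 0.8505

MU_x ∝ x^(-1/3), MU_y ∝ 3·y^(-1/3), so MRS = (1/3)·(y/x)^(1/3) = P_x/P_y.
Solve for the ratio: y/x = [3·P_x/P_y]^(3).
Substitute y = (y/x)·x into the budget: x* = M/(P_x + P_y·(y/x)).
Numerically y/x = 2.611249, so x* = 412/(7 + 15.25·2.611249) = 8.7994 and y* = 2.611249·8.7994 = 22.9773.
Expenditure on y: 15.25·22.9773 = 350.4044; share = 0.8505.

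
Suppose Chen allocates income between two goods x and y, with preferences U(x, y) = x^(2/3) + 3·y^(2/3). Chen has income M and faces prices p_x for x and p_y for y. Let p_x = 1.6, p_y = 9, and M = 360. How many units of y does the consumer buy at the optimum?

With the ratio pinned down, the budget gives x* = M/(p_x + p_y·(y/x)) and y* = (y/x)·x*.
Numerically y/x = 0.151704, so x* = 360/(1.6 + 9·0.151704) = 121.4029 and y* = 0.151704·121.4029 = 18.4173.

y* = 18.4173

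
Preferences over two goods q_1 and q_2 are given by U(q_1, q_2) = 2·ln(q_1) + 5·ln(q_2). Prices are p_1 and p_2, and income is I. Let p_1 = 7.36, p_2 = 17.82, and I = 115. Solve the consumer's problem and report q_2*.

q_2* = 4.6096

MU_q_1/MU_q_2 = (2·q_2)/(5·q_1); tangency sets this equal to p_1/p_2.
So 2·p_2·q_2 = 5·p_1·q_1; combined with the budget, a share 2/7 of income goes to q_1.
Demand: q_1*(p_1,p_2,I) = 2/7·I/p_1 and q_2* = 5/7·I/p_2.
At p_1=7.36, p_2=17.82, I=115: q_2* = 5/7·115/17.82 = 4.6096.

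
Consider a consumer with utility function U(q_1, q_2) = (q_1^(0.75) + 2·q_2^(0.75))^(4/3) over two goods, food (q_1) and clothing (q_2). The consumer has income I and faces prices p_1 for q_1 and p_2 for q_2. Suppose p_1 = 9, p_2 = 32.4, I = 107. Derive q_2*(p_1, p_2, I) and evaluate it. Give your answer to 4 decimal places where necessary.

q_2* = 0.8433

MU_q_1 ∝ q_1^(-0.25), MU_q_2 ∝ 2·q_2^(-0.25), so MRS = (1/2)·(q_2/q_1)^(0.25) = p_1/p_2.
Hence q_2/q_1 = (2·p_1/p_2)^(1/(0.25)), i.e. raised to the 4 power.
With the ratio pinned down, the budget gives q_1* = I/(p_1 + p_2·(q_2/q_1)) and q_2* = (q_2/q_1)·q_1*.
Numerically q_2/q_1 = 0.09526, so q_1* = 107/(9 + 32.4·0.09526) = 8.8529 and q_2* = 0.09526·8.8529 = 0.8433.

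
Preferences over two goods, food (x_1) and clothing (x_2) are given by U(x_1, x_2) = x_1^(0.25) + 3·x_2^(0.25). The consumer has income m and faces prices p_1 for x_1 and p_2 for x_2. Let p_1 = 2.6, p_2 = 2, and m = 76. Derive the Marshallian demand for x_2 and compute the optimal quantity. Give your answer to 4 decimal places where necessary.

From the CES first-order condition, (1/3)·(x_2/x_1)^(0.75) = p_1/p_2.
Solve for the ratio: x_2/x_1 = [3·p_1/p_2]^(4/3).
Substitute x_2 = (x_2/x_1)·x_1 into the budget: x_1* = m/(p_1 + p_2·(x_2/x_1)).
Numerically x_2/x_1 = 6.138838, so x_1* = 76/(2.6 + 2·6.138838) = 5.1083 and x_2* = 6.138838·5.1083 = 31.3592.

x_2* = 31.3592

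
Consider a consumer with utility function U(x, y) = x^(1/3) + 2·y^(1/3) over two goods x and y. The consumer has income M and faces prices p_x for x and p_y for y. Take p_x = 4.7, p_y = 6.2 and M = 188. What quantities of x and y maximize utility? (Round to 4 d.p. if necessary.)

x* = 11.5519, y* = 21.5655

MU_x ∝ x^(-2/3), MU_y ∝ 2·y^(-2/3), so MRS = (1/2)·(y/x)^(2/3) = p_x/p_y.
Hence y/x = (2·p_x/p_y)^(1/(2/3)), i.e. raised to the 1.5 power.
Substitute y = (y/x)·x into the budget: x* = M/(p_x + p_y·(y/x)).
Numerically y/x = 1.866828, so x* = 188/(4.7 + 6.2·1.866828) = 11.5519 and y* = 1.866828·11.5519 = 21.5655.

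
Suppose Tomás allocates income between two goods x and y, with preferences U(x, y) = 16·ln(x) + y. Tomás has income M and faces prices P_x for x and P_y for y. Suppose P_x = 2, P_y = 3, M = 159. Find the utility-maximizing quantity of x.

Set MRS = P_x/P_y: (16/x)/1 = P_x/P_y.
So x*(P_x,P_y) = 16·P_y/P_x, independent of income; and y* = (M − 16·P_y)/P_y.
At the given prices: x* = 16·3/2 = 24.

x* = 24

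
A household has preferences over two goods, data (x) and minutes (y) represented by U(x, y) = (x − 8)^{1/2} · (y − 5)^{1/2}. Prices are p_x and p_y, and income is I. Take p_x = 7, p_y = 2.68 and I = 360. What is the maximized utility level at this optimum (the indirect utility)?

V = 33.5467

MRS = (y−5)/(x−8). Tangency with p_x/p_y gives y−5 = (p_x/p_y)·(x−8).
After buying the subsistence bundle (8, 5), a share 0.5 of the remaining income goes to x: x* = 8 + 0.5·(I − 8p_x − 5p_y)/p_x.
Discretionary income = 360 − 8·7 − 5·2.68 = 290.6; x* = 8 + 0.5·290.6/7 = 28.7571; y* = 5 + 0.5·290.6/2.68 = 59.2164.
Utility at the optimum: U(28.7571, 59.2164) = 33.5467.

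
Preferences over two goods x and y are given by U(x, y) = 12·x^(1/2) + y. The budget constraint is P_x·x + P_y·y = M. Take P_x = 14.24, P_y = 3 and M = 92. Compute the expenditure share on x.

share on x = 0.2473

Utility is quasi-linear in y; the FOC for x is 6/√x = P_x/P_y.
Solve: √x = 6·P_y/P_x, so x*(P_x,P_y) = (6·P_y/P_x)², and y* = (M − P_x·x*)/P_y.
Plugging in: x* = (6·3/14.24)² = 1.5978, y* = 23.0824.
Expenditure on x: 14.24·1.5978 = 22.7528; share = 0.2473.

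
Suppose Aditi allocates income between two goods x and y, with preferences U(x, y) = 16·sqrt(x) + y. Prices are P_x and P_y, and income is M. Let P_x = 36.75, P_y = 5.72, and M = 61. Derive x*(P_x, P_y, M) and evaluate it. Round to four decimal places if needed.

x* = 1.5504

MU_x = 8/√x, MU_y = 1. Tangency: 8/√x = P_x/P_y.
Thus x* = (8·P_y/P_x)² — independent of M — with the rest of income spent on y.
Plugging in: x* = (8·5.72/36.75)² = 1.5504.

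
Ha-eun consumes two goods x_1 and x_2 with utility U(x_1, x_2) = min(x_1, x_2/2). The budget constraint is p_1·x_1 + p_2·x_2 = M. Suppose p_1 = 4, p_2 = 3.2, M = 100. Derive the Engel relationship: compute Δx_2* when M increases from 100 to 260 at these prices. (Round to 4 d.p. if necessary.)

Demand: x_1*(p_1,p_2,M) = M/(p_1 + 2·p_2), x_2* = 2·M/(p_1 + 2·p_2).
Here 4 + 2·3.2 = 10.4, giving x_2* = 19.2308.
At M' = 260: x_2* = 50. Change: 50 − 19.2308 = 30.7692.

Δx_2* = 30.7692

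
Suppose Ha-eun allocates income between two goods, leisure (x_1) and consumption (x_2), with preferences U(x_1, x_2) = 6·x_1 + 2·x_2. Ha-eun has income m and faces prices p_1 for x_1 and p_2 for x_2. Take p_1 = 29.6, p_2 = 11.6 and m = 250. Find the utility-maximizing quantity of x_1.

Numerically: x_1* = 8.4459, x_2* = 0.

x_1* = 8.4459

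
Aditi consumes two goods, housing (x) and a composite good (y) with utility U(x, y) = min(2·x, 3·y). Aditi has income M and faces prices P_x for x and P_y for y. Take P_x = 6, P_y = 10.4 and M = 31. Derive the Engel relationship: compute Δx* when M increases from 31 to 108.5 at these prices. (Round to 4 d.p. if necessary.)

Demand: x*(P_x,P_y,M) = 3·M/(3·P_x + 2·P_y), y* = 2·M/(3·P_x + 2·P_y).
Here 3·6 + 2·10.4 = 38.8, giving x* = 2.3969.
At M' = 108.5: x* = 8.3892. Change: 8.3892 − 2.3969 = 5.9923.

Δx* = 5.9923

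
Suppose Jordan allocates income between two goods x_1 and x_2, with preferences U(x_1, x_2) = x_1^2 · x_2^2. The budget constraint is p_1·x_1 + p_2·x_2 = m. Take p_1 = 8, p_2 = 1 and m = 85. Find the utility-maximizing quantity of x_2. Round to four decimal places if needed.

MU_x_1/MU_x_2 = (2·x_2)/(2·x_1); tangency sets this equal to p_1/p_2.
Rearranging, p_2·x_2 = p_1·x_1. Substituting into the budget gives p_1·x_1·(1 + 1) = m.
Demand: x_1*(p_1,p_2,m) = 0.5·m/p_1 and x_2* = 0.5·m/p_2.
At p_1=8, p_2=1, m=85: x_2* = 0.5·85/1 = 42.5.

x_2* = 42.5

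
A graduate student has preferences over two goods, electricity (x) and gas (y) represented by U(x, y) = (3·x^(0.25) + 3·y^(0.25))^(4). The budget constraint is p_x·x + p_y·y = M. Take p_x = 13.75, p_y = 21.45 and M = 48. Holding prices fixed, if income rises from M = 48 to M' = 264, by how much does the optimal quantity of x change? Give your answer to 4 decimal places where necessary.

Δx* = 8.4356

From the CES first-order condition, (y/x)^(0.75) = p_x/p_y.
Solve for the ratio: y/x = [p_x/p_y]^(4/3).
Substitute y = (y/x)·x into the budget: x* = M/(p_x + p_y·(y/x)).
Numerically y/x = 0.552714, so x* = 48/(13.75 + 21.45·0.552714) = 1.8746.
At M' = 264: x* = 10.3102. Change: 10.3102 − 1.8746 = 8.4356.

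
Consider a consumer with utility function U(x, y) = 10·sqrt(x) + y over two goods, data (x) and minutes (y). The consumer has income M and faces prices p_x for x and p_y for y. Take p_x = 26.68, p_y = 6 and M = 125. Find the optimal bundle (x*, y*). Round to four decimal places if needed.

MU_x = 5/√x, MU_y = 1. Tangency: 5/√x = p_x/p_y.
Solve: √x = 5·p_y/p_x, so x*(p_x,p_y) = (5·p_y/p_x)², and y* = (M − p_x·x*)/p_y.
Plugging in: x* = (5·6/26.68)² = 1.2644, y* = 15.2111.

x* = 1.2644, y* = 15.2111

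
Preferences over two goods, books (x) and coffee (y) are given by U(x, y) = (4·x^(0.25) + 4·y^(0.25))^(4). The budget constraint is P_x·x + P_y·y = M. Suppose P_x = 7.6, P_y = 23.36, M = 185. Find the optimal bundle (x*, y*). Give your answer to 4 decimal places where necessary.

From the CES first-order condition, (y/x)^(0.75) = P_x/P_y.
Solve for the ratio: y/x = [P_x/P_y]^(4/3).
Substitute y = (y/x)·x into the budget: x* = M/(P_x + P_y·(y/x)).
Numerically y/x = 0.223763, so x* = 185/(7.6 + 23.36·0.223763) = 14.4226 and y* = 0.223763·14.4226 = 3.2272.

x* = 14.4226, y* = 3.2272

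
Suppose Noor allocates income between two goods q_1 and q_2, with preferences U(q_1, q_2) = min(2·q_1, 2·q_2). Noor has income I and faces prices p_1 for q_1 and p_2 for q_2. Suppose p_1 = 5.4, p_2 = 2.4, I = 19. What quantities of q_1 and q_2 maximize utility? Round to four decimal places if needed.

With perfect complements, no substitution: consume in ratio q_1:q_2 = 2:2.
Budget: p_1·q_1 + p_2·q_1 = I, so (2·p_1 + 2·p_2)·q_1 = 2·I.
Demand: q_1*(p_1,p_2,I) = 2·I/(2·p_1 + 2·p_2), q_2* = 2·I/(2·p_1 + 2·p_2).
Here 2·5.4 + 2·2.4 = 15.6, giving q_1* = 2.4359 and q_2* = 2.4359.

q_1* = 2.4359, q_2* = 2.4359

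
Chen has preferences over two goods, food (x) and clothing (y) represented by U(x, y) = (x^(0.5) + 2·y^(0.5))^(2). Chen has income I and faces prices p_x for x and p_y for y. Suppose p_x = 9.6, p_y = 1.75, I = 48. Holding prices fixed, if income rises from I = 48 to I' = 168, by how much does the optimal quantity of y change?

Δy* = 65.5826

MRS = MU_x/MU_y = (1/2)·(y/x)^(0.5). Set equal to p_x/p_y.
Hence y/x = (2·p_x/p_y)^(1/(0.5)), i.e. raised to the 2 power.
With the ratio pinned down, the budget gives x* = I/(p_x + p_y·(y/x)) and y* = (y/x)·x*.
Numerically y/x = 120.372245, so x* = 48/(9.6 + 1.75·120.372245) = 0.2179 and y* = 120.372245·0.2179 = 26.2331.
At I' = 168: y* = 91.8157. Change: 91.8157 − 26.2331 = 65.5826.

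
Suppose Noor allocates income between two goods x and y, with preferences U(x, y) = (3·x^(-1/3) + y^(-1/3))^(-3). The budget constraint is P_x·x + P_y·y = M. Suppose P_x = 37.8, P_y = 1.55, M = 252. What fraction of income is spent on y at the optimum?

share on y = 0.1649

From the CES first-order condition, 3·(y/x)^(4/3) = P_x/P_y.
Hence y/x = ((1/3)·P_x/P_y)^(1/(4/3)), i.e. raised to the 0.75 power.
With the ratio pinned down, the budget gives x* = M/(P_x + P_y·(y/x)) and y* = (y/x)·x*.
Numerically y/x = 4.814255, so x* = 252/(37.8 + 1.55·4.814255) = 5.5676 and y* = 4.814255·5.5676 = 26.8037.
Expenditure on y: 1.55·26.8037 = 41.5458; share = 0.1649.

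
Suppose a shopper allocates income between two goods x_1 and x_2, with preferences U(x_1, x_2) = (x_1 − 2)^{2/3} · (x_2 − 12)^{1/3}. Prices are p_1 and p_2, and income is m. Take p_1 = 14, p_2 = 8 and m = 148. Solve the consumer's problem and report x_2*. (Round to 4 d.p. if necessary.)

This is Cobb-Douglas in (x_1−2, x_2−12): tangency gives 2/3·p_2·(x_2−12) = 1/3·p_1·(x_1−2).
After buying the subsistence bundle (2, 12), a share 2/3 of the remaining income goes to x_1: x_1* = 2 + 2/3·(m − 2p_1 − 12p_2)/p_1.
Discretionary income = 148 − 2·14 − 12·8 = 24; x_2* = 12 + 1/3·24/8 = 13.

x_2* = 13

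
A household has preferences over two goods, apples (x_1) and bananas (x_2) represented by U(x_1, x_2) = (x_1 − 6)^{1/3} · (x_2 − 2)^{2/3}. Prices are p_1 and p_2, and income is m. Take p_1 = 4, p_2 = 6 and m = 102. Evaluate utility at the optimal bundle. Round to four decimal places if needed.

MRS = (1/2)·(x_2−2)/(x_1−6). Tangency with p_1/p_2 gives x_2−2 = 2·(p_1/p_2)·(x_1−6).
Substituting into the budget: x_1* = 6 + 1/3·(m − 6·p_1 − 2·p_2)/p_1, and x_2* = 2 + 2/3·(…)/p_2.
Discretionary income = 102 − 6·4 − 2·6 = 66; x_1* = 6 + 1/3·66/4 = 11.5; x_2* = 2 + 2/3·66/6 = 9.3333.
Utility at the optimum: U(11.5, 9.3333) = 6.6628.

V = 6.6628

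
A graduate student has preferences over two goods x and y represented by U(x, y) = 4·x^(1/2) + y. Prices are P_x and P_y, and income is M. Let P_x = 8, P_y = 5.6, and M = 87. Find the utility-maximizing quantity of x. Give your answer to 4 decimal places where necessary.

x* = 1.96

Set MRS = P_x/P_y: 2·x^(−1/2) = P_x/P_y.
Thus x* = (2·P_y/P_x)² — independent of M — with the rest of income spent on y.
Plugging in: x* = (2·5.6/8)² = 1.96.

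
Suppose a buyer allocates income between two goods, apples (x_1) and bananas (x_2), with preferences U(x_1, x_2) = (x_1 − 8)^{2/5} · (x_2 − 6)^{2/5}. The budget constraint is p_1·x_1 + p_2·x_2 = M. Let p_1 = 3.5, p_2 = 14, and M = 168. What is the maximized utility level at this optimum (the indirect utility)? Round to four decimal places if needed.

Let x_1' = x_1−8, x_2' = x_2−6. MRS = x_2'/x_1' = p_1/p_2.
Substituting into the budget: x_1* = 8 + 0.5·(M − 8·p_1 − 6·p_2)/p_1, and x_2* = 6 + 0.5·(…)/p_2.
Discretionary income = 168 − 8·3.5 − 6·14 = 56; x_1* = 8 + 0.5·56/3.5 = 16; x_2* = 6 + 0.5·56/14 = 8.
Utility at the optimum: U(16, 8) = 3.0314.

V = 3.0314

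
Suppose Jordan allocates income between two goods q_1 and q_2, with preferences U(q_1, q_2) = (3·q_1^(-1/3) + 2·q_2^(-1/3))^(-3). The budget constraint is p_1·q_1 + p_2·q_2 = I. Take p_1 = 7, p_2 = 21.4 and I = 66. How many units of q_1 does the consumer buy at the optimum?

MRS = MU_q_1/MU_q_2 = (3/2)·(q_2/q_1)^(4/3). Set equal to p_1/p_2.
Solve for the ratio: q_2/q_1 = [(2/3)·p_1/p_2]^(0.75).
Substitute q_2 = (q_2/q_1)·q_1 into the budget: q_1* = I/(p_1 + p_2·(q_2/q_1)).
Numerically q_2/q_1 = 0.319113, so q_1* = 66/(7 + 21.4·0.319113) = 4.7726.

q_1* = 4.7726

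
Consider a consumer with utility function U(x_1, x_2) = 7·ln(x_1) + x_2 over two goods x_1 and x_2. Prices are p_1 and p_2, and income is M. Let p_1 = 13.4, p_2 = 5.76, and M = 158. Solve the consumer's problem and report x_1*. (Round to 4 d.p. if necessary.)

x_1* = 3.009

Set MRS = p_1/p_2: (7/x_1)/1 = p_1/p_2.
So x_1*(p_1,p_2) = 7·p_2/p_1, independent of income; and x_2* = (M − 7·p_2)/p_2.
At the given prices: x_1* = 7·5.76/13.4 = 3.009.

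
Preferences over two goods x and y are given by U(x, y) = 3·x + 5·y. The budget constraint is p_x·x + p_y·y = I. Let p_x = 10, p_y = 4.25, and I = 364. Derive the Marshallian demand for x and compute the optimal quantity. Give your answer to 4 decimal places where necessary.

x* = 0

Perfect substitutes: compare marginal utility per dollar. 3/p_x vs 5/p_y → 0.3 vs 1.1765.
y gives more utility per dollar, so spend all income on y: y* = I/p_y, x* = 0.
Numerically: x* = 0, y* = 85.6471.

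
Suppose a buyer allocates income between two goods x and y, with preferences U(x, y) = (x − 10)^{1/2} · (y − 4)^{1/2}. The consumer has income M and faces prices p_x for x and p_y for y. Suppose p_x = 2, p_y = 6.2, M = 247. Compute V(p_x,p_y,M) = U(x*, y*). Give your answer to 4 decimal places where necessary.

V = 28.7105

This is Cobb-Douglas in (x−10, y−4): tangency gives 0.5·p_y·(y−4) = 0.5·p_x·(x−10).
After buying the subsistence bundle (10, 4), a share 0.5 of the remaining income goes to x: x* = 10 + 0.5·(M − 10p_x − 4p_y)/p_x.
Discretionary income = 247 − 10·2 − 4·6.2 = 202.2; x* = 10 + 0.5·202.2/2 = 60.55; y* = 4 + 0.5·202.2/6.2 = 20.3065.
Utility at the optimum: U(60.55, 20.3065) = 28.7105.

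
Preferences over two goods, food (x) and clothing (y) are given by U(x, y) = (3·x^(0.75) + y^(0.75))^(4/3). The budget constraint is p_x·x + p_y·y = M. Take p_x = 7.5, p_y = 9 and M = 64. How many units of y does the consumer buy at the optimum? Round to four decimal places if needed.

y* = 0.0504

MRS = MU_x/MU_y = 3·(y/x)^(0.25). Set equal to p_x/p_y.
Hence y/x = ((1/3)·p_x/p_y)^(1/(0.25)), i.e. raised to the 4 power.
With the ratio pinned down, the budget gives x* = M/(p_x + p_y·(y/x)) and y* = (y/x)·x*.
Numerically y/x = 0.005954, so x* = 64/(7.5 + 9·0.005954) = 8.4728 and y* = 0.005954·8.4728 = 0.0504.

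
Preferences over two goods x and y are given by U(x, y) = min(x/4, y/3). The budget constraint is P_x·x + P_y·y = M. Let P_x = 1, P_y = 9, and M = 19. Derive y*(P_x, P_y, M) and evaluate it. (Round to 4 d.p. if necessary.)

y* = 1.8387

With perfect complements, no substitution: consume in ratio x:y = 4:3.
Budget: P_x·x + P_y·(3/4)·x = M, so (4·P_x + 3·P_y)·x = 4·M.
Demand: x*(P_x,P_y,M) = 4·M/(4·P_x + 3·P_y), y* = 3·M/(4·P_x + 3·P_y).
Here 4·1 + 3·9 = 31, giving y* = 1.8387.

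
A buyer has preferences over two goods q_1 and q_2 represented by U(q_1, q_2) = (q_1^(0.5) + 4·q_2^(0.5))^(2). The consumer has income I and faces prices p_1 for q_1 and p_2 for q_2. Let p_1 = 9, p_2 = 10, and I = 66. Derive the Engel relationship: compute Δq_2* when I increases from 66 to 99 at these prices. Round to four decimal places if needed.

Δq_2* = 3.0857

MU_q_1 ∝ q_1^(-0.5), MU_q_2 ∝ 4·q_2^(-0.5), so MRS = (1/4)·(q_2/q_1)^(0.5) = p_1/p_2.
Hence q_2/q_1 = (4·p_1/p_2)^(1/(0.5)), i.e. raised to the 2 power.
With the ratio pinned down, the budget gives q_1* = I/(p_1 + p_2·(q_2/q_1)) and q_2* = (q_2/q_1)·q_1*.
Numerically q_2/q_1 = 12.96, so q_1* = 66/(9 + 10·12.96) = 0.4762 and q_2* = 12.96·0.4762 = 6.1714.
At I' = 99: q_2* = 9.2571. Change: 9.2571 − 6.1714 = 3.0857.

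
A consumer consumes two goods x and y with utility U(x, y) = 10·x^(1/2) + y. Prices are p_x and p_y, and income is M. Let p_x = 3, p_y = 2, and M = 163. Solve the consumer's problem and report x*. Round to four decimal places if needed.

Utility is quasi-linear in y; the FOC for x is 5/√x = p_x/p_y.
Solve: √x = 5·p_y/p_x, so x*(p_x,p_y) = (5·p_y/p_x)², and y* = (M − p_x·x*)/p_y.
Plugging in: x* = (5·2/3)² = 11.1111.

x* = 11.1111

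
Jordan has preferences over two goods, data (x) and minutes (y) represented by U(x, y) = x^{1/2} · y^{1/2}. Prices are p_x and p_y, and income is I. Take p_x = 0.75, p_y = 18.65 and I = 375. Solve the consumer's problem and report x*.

x* = 250

Tangency: MRS = y/x = p_x/p_y.
So 0.5·p_y·y = 0.5·p_x·x; combined with the budget, a share 0.5 of income goes to x.
Demand: x*(p_x,p_y,I) = 0.5·I/p_x and y* = 0.5·I/p_y.
At p_x=0.75, p_y=18.65, I=375: x* = 0.5·375/0.75 = 250.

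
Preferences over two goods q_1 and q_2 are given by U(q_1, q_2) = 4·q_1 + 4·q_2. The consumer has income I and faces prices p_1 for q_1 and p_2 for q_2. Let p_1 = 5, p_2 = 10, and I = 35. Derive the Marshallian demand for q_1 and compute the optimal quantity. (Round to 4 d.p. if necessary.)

Linear utility — the consumer picks whichever good has higher MU/price: 4/5 = 0.8 vs 4/10 = 0.4.
q_1 gives more utility per dollar, so spend all income on q_1: q_1* = I/p_1, q_2* = 0.
Numerically: q_1* = 7, q_2* = 0.

q_1* = 7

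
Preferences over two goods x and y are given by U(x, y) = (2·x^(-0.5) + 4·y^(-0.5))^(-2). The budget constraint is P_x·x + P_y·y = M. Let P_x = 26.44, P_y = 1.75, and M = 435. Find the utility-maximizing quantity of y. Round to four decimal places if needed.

y* = 97.1986

With the ratio pinned down, the budget gives x* = M/(P_x + P_y·(y/x)) and y* = (y/x)·x*.
Numerically y/x = 9.701427, so x* = 435/(26.44 + 1.75·9.701427) = 10.019 and y* = 9.701427·10.019 = 97.1986.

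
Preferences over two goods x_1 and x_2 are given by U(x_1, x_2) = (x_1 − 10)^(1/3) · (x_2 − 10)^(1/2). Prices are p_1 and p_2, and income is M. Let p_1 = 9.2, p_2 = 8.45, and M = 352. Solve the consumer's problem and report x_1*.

x_1* = 17.6304

MRS = (2/3)·(x_2−10)/(x_1−10). Tangency with p_1/p_2 gives x_2−10 = (3/2)·(p_1/p_2)·(x_1−10).
Substituting into the budget: x_1* = 10 + 0.4·(M − 10·p_1 − 10·p_2)/p_1, and x_2* = 10 + 0.6·(…)/p_2.
Discretionary income = 352 − 10·9.2 − 10·8.45 = 175.5; x_1* = 10 + 0.4·175.5/9.2 = 17.6304.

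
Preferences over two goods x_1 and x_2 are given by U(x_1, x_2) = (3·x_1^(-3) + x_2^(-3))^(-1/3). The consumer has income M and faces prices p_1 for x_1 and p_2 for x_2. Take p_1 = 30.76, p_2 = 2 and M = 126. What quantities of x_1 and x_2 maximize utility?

x_1* = 3.7312, x_2* = 5.6144

MRS = MU_x_1/MU_x_2 = 3·(x_2/x_1)^(4). Set equal to p_1/p_2.
Solve for the ratio: x_2/x_1 = [(1/3)·p_1/p_2]^(0.25).
With the ratio pinned down, the budget gives x_1* = M/(p_1 + p_2·(x_2/x_1)) and x_2* = (x_2/x_1)·x_1*.
Numerically x_2/x_1 = 1.504731, so x_1* = 126/(30.76 + 2·1.504731) = 3.7312 and x_2* = 1.504731·3.7312 = 5.6144.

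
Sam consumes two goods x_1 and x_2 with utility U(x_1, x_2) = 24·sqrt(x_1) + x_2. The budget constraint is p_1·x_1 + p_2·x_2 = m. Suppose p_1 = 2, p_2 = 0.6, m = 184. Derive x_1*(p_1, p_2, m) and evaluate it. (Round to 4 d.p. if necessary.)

x_1* = 12.96

Set MRS = p_1/p_2: 12·x_1^(−1/2) = p_1/p_2.
Thus x_1* = (12·p_2/p_1)² — independent of m — with the rest of income spent on x_2.
Plugging in: x_1* = (12·0.6/2)² = 12.96.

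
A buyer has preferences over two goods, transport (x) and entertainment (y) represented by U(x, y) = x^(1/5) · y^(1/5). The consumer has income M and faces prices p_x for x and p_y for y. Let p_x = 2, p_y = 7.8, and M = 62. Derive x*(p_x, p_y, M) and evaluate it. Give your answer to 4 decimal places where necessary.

Tangency: MRS = y/x = p_x/p_y.
Rearranging, p_y·y = p_x·x. Substituting into the budget gives p_x·x·(1 + 1) = M.
Demand: x*(p_x,p_y,M) = 0.5·M/p_x and y* = 0.5·M/p_y.
At p_x=2, p_y=7.8, M=62: x* = 0.5·62/2 = 15.5.

x* = 15.5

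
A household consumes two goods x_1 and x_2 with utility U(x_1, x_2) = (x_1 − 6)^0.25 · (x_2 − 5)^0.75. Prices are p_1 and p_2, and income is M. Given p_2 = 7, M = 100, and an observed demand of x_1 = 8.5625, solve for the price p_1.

Let x_1' = x_1−6, x_2' = x_2−5. MRS = (1/3)·x_2'/x_1' = p_1/p_2.
Substituting into the budget: x_1* = 6 + 0.25·(M − 6·p_1 − 5·p_2)/p_1, and x_2* = 5 + 0.75·(…)/p_2.
Set x_1* = 8.5625 in the demand function and solve for p_1: p_1 = 4.

p_1 = 4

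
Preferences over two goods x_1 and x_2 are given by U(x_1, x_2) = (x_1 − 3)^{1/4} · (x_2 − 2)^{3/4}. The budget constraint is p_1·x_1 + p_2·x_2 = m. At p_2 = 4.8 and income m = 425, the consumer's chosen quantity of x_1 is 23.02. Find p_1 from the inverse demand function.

This is Cobb-Douglas in (x_1−3, x_2−2): tangency gives 0.25·p_2·(x_2−2) = 0.75·p_1·(x_1−3).
Substituting into the budget: x_1* = 3 + 0.25·(m − 3·p_1 − 2·p_2)/p_1, and x_2* = 2 + 0.75·(…)/p_2.
Set x_1* = 23.02 in the demand function and solve for p_1: p_1 = 5.

p_1 = 5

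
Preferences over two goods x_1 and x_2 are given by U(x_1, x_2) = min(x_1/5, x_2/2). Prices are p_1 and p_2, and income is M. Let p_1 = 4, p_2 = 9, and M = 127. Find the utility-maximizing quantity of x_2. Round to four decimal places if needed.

x_2* = 6.6842

Leontief preferences: the optimum is at the kink where x_1/5 = x_2/2, i.e. x_2 = (2/5)·x_1.
Budget: p_1·x_1 + p_2·(2/5)·x_1 = M, so (5·p_1 + 2·p_2)·x_1 = 5·M.
Demand: x_1*(p_1,p_2,M) = 5·M/(5·p_1 + 2·p_2), x_2* = 2·M/(5·p_1 + 2·p_2).
Here 5·4 + 2·9 = 38, giving x_2* = 6.6842.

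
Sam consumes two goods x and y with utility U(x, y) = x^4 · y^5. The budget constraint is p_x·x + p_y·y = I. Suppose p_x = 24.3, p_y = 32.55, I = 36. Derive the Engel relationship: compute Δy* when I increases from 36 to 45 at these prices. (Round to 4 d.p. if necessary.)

Δy* = 0.1536

MU_x/MU_y = (4·y)/(5·x); tangency sets this equal to p_x/p_y.
So 4·p_y·y = 5·p_x·x; combined with the budget, a share 4/9 of income goes to x.
Demand: x*(p_x,p_y,I) = 4/9·I/p_x and y* = 5/9·I/p_y.
At p_x=24.3, p_y=32.55, I=36: y* = 5/9·36/32.55 = 0.6144.
At I' = 45: y* = 0.768. Change: 0.768 − 0.6144 = 0.1536.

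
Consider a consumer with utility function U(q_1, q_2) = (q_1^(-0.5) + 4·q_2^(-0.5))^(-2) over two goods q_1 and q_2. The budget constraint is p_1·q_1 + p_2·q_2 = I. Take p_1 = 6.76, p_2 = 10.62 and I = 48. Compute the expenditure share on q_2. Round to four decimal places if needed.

share on q_2 = 0.7455

With the ratio pinned down, the budget gives q_1* = I/(p_1 + p_2·(q_2/q_1)) and q_2* = (q_2/q_1)·q_1*.
Numerically q_2/q_1 = 1.86461, so q_1* = 48/(6.76 + 10.62·1.86461) = 1.8071 and q_2* = 1.86461·1.8071 = 3.3695.
Expenditure on q_2: 10.62·3.3695 = 35.7841; share = 0.7455.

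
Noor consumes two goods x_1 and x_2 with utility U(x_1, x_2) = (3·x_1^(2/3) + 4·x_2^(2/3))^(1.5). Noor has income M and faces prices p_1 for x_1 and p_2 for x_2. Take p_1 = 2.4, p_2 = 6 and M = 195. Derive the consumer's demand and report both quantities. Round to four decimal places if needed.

Numerically x_2/x_1 = 0.151704, so x_1* = 195/(2.4 + 6·0.151704) = 58.9084 and x_2* = 0.151704·58.9084 = 8.9366.

x_1* = 58.9084, x_2* = 8.9366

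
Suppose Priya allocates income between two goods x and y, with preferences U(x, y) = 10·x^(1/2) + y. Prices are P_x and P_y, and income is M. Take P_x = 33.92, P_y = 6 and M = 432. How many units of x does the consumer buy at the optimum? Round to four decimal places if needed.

x* = 0.7822

MU_x = 5/√x, MU_y = 1. Tangency: 5/√x = P_x/P_y.
Thus x* = (5·P_y/P_x)² — independent of M — with the rest of income spent on y.
Plugging in: x* = (5·6/33.92)² = 0.7822.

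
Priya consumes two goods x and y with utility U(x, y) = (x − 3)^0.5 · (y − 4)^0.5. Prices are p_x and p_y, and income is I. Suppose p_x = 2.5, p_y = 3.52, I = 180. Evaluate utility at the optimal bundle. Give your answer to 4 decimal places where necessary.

V = 26.7017

Substituting into the budget: x* = 3 + 0.5·(I − 3·p_x − 4·p_y)/p_x, and y* = 4 + 0.5·(…)/p_y.
Discretionary income = 180 − 3·2.5 − 4·3.52 = 158.42; x* = 3 + 0.5·158.42/2.5 = 34.684; y* = 4 + 0.5·158.42/3.52 = 26.5028.
Utility at the optimum: U(34.684, 26.5028) = 26.7017.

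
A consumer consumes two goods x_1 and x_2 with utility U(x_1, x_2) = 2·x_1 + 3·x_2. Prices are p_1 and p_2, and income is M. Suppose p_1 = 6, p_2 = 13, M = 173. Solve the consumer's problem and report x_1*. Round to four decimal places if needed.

x_1* = 28.8333

x_1 gives more utility per dollar, so spend all income on x_1: x_1* = M/p_1, x_2* = 0.
Numerically: x_1* = 28.8333, x_2* = 0.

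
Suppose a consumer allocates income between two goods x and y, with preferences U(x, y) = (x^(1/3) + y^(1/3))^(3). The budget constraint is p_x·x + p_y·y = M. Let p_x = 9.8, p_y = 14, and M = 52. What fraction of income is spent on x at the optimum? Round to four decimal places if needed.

MRS = MU_x/MU_y = (y/x)^(2/3). Set equal to p_x/p_y.
Hence y/x = (p_x/p_y)^(1/(2/3)), i.e. raised to the 1.5 power.
With the ratio pinned down, the budget gives x* = M/(p_x + p_y·(y/x)) and y* = (y/x)·x*.
Numerically y/x = 0.585662, so x* = 52/(9.8 + 14·0.585662) = 2.889 and y* = 0.585662·2.889 = 1.692.
Expenditure on x: 9.8·2.889 = 28.3123; share = 0.5445.

share on x = 0.5445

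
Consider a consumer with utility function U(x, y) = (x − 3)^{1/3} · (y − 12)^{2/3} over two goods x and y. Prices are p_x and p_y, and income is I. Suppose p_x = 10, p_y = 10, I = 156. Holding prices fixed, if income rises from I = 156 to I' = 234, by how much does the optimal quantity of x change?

Let x' = x−3, y' = y−12. MRS = (1/2)·y'/x' = p_x/p_y.
Substituting into the budget: x* = 3 + 1/3·(I − 3·p_x − 12·p_y)/p_x, and y* = 12 + 2/3·(…)/p_y.
Discretionary income = 156 − 3·10 − 12·10 = 6; x* = 3 + 1/3·6/10 = 3.2.
At I' = 234: x* = 5.8. Change: 5.8 − 3.2 = 2.6.

Δx* = 2.6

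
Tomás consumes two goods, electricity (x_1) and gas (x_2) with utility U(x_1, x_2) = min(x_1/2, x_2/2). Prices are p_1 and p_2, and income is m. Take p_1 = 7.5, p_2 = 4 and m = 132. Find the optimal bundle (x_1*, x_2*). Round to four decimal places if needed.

x_1* = 11.4783, x_2* = 11.4783

Demand: x_1*(p_1,p_2,m) = 2·m/(2·p_1 + 2·p_2), x_2* = 2·m/(2·p_1 + 2·p_2).
Here 2·7.5 + 2·4 = 23, giving x_1* = 11.4783 and x_2* = 11.4783.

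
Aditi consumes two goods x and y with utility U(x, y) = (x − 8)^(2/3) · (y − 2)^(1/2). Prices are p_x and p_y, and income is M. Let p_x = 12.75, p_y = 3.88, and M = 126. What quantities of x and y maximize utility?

x* = 8.7278, y* = 3.7938

MRS = (4/3)·(y−2)/(x−8). Tangency with p_x/p_y gives y−2 = (3/4)·(p_x/p_y)·(x−8).
After buying the subsistence bundle (8, 2), a share 4/7 of the remaining income goes to x: x* = 8 + 4/7·(M − 8p_x − 2p_y)/p_x.
Discretionary income = 126 − 8·12.75 − 2·3.88 = 16.24; x* = 8 + 4/7·16.24/12.75 = 8.7278; y* = 2 + 3/7·16.24/3.88 = 3.7938.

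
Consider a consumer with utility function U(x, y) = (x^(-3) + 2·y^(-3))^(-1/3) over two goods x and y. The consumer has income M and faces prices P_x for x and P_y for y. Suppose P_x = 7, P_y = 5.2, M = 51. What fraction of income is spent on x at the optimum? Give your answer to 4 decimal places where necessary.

share on x = 0.5124

Numerically y/x = 1.280947, so x* = 51/(7 + 5.2·1.280947) = 3.7333 and y* = 1.280947·3.7333 = 4.7821.
Expenditure on x: 7·3.7333 = 26.1329; share = 0.5124.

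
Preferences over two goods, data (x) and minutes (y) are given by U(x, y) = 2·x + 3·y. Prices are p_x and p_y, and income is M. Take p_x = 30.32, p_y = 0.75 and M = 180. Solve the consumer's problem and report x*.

x* = 0

Linear utility — the consumer picks whichever good has higher MU/price: 2/30.32 = 0.066 vs 3/0.75 = 4.
y gives more utility per dollar, so spend all income on y: y* = M/p_y, x* = 0.
Numerically: x* = 0, y* = 240.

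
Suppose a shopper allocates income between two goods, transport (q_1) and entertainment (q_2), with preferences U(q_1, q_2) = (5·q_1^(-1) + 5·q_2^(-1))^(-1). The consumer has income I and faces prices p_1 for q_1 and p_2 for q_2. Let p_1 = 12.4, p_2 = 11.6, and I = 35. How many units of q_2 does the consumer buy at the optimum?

From the CES first-order condition, (q_2/q_1)^(2) = p_1/p_2.
Solve for the ratio: q_2/q_1 = [p_1/p_2]^(0.5).
With the ratio pinned down, the budget gives q_1* = I/(p_1 + p_2·(q_2/q_1)) and q_2* = (q_2/q_1)·q_1*.
Numerically q_2/q_1 = 1.033908, so q_1* = 35/(12.4 + 11.6·1.033908) = 1.4348 and q_2* = 1.033908·1.4348 = 1.4835.

q_2* = 1.4835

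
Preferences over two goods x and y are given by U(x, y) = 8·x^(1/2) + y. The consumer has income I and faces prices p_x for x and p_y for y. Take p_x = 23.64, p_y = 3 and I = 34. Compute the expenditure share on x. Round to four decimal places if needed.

share on x = 0.1792

MU_x = 4/√x, MU_y = 1. Tangency: 4/√x = p_x/p_y.
Thus x* = (4·p_y/p_x)² — independent of I — with the rest of income spent on y.
Plugging in: x* = (4·3/23.64)² = 0.2577, y* = 9.3029.
Expenditure on x: 23.64·0.2577 = 6.0914; share = 0.1792.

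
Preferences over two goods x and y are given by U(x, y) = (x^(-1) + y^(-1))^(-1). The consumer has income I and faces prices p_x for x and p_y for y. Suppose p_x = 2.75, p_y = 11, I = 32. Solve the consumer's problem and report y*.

With the ratio pinned down, the budget gives x* = I/(p_x + p_y·(y/x)) and y* = (y/x)·x*.
Numerically y/x = 0.5, so x* = 32/(2.75 + 11·0.5) = 3.8788 and y* = 0.5·3.8788 = 1.9394.

y* = 1.9394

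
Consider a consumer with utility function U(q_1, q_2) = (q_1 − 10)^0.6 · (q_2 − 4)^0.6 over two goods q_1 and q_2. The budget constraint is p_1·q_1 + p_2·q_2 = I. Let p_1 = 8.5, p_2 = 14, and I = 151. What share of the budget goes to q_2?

MRS = (q_2−4)/(q_1−10). Tangency with p_1/p_2 gives q_2−4 = (p_1/p_2)·(q_1−10).
Substituting into the budget: q_1* = 10 + 0.5·(I − 10·p_1 − 4·p_2)/p_1, and q_2* = 4 + 0.5·(…)/p_2.
Discretionary income = 151 − 10·8.5 − 4·14 = 10; q_1* = 10 + 0.5·10/8.5 = 10.5882; q_2* = 4 + 0.5·10/14 = 4.3571.
Expenditure on q_2: 14·4.3571 = 61; share = 0.404.

share on q_2 = 0.404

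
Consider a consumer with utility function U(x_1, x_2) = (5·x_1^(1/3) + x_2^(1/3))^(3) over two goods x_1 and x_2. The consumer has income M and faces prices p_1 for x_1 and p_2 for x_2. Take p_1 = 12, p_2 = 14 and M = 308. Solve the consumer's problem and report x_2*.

x_2* = 1.6825

Substitute x_2 = (x_2/x_1)·x_1 into the budget: x_1* = M/(p_1 + p_2·(x_2/x_1)).
Numerically x_2/x_1 = 0.070978, so x_1* = 308/(12 + 14·0.070978) = 23.7038 and x_2* = 0.070978·23.7038 = 1.6825.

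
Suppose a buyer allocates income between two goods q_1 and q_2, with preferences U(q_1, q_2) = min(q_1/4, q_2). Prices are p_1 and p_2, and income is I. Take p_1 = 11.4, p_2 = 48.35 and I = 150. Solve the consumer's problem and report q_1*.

Leontief preferences: the optimum is at the kink where q_1/4 = q_2/1, i.e. q_2 = (1/4)·q_1.
Budget: p_1·q_1 + p_2·(1/4)·q_1 = I, so (4·p_1 + p_2)·q_1 = 4·I.
Demand: q_1*(p_1,p_2,I) = 4·I/(4·p_1 + p_2), q_2* = I/(4·p_1 + p_2).
Here 4·11.4 + 48.35 = 93.95, giving q_1* = 6.3864.

q_1* = 6.3864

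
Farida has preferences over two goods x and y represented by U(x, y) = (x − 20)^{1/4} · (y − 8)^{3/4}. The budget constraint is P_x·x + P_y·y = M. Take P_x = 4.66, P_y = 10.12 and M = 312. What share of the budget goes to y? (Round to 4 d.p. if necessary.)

Let x' = x−20, y' = y−8. MRS = (1/3)·y'/x' = P_x/P_y.
After buying the subsistence bundle (20, 8), a share 0.25 of the remaining income goes to x: x* = 20 + 0.25·(M − 20P_x − 8P_y)/P_x.
Discretionary income = 312 − 20·4.66 − 8·10.12 = 137.84; x* = 20 + 0.25·137.84/4.66 = 27.3948; y* = 8 + 0.75·137.84/10.12 = 18.2154.
Expenditure on y: 10.12·18.2154 = 184.34; share = 0.5908.

share on y = 0.5908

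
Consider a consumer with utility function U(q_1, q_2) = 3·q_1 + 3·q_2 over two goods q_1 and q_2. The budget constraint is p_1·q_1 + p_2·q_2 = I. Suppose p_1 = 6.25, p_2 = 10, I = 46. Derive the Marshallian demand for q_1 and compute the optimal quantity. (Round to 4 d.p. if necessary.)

q_1* = 7.36

Linear utility — the consumer picks whichever good has higher MU/price: 3/6.25 = 0.48 vs 3/10 = 0.3.
q_1 gives more utility per dollar, so spend all income on q_1: q_1* = I/p_1, q_2* = 0.
Numerically: q_1* = 7.36, q_2* = 0.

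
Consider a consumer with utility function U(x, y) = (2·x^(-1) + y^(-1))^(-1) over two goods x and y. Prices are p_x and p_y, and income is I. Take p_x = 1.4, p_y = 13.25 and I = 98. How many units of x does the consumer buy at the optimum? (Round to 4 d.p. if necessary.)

x* = 22.0448

MU_x ∝ 2·x^(-2), MU_y ∝ y^(-2), so MRS = 2·(y/x)^(2) = p_x/p_y.
Solve for the ratio: y/x = [(1/2)·p_x/p_y]^(0.5).
Substitute y = (y/x)·x into the budget: x* = I/(p_x + p_y·(y/x)).
Numerically y/x = 0.229848, so x* = 98/(1.4 + 13.25·0.229848) = 22.0448.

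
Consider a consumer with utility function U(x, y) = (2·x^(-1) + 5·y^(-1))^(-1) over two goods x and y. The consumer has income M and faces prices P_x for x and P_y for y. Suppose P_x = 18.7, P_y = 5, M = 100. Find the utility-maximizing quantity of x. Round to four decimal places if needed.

x* = 2.9421

MU_x ∝ 2·x^(-2), MU_y ∝ 5·y^(-2), so MRS = (2/5)·(y/x)^(2) = P_x/P_y.
Hence y/x = ((5/2)·P_x/P_y)^(1/(2)), i.e. raised to the 0.5 power.
Substitute y = (y/x)·x into the budget: x* = M/(P_x + P_y·(y/x)).
Numerically y/x = 3.057777, so x* = 100/(18.7 + 5·3.057777) = 2.9421.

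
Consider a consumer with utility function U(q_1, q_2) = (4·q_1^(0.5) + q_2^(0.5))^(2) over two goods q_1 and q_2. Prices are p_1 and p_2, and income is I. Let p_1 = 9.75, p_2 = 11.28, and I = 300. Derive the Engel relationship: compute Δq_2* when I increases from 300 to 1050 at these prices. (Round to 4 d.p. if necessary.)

Δq_2* = 3.4078

From the CES first-order condition, 4·(q_2/q_1)^(0.5) = p_1/p_2.
Hence q_2/q_1 = ((1/4)·p_1/p_2)^(1/(0.5)), i.e. raised to the 2 power.
Substitute q_2 = (q_2/q_1)·q_1 into the budget: q_1* = I/(p_1 + p_2·(q_2/q_1)).
Numerically q_2/q_1 = 0.046695, so q_1* = 300/(9.75 + 11.28·0.046695) = 29.1922 and q_2* = 0.046695·29.1922 = 1.3631.
At I' = 1050: q_2* = 4.771. Change: 4.771 − 1.3631 = 3.4078.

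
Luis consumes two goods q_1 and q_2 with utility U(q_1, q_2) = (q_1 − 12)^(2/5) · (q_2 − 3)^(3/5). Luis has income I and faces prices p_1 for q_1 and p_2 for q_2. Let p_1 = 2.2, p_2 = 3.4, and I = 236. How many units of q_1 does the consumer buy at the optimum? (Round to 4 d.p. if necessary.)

q_1* = 48.2545

This is Cobb-Douglas in (q_1−12, q_2−3): tangency gives 0.4·p_2·(q_2−3) = 0.6·p_1·(q_1−12).
Substituting into the budget: q_1* = 12 + 0.4·(I − 12·p_1 − 3·p_2)/p_1, and q_2* = 3 + 0.6·(…)/p_2.
Discretionary income = 236 − 12·2.2 − 3·3.4 = 199.4; q_1* = 12 + 0.4·199.4/2.2 = 48.2545.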